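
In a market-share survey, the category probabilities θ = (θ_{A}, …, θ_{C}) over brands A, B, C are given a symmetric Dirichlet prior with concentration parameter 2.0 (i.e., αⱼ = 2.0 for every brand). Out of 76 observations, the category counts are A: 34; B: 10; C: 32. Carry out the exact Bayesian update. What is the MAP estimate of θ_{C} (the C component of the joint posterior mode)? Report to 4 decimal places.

0.4177

The Dirichlet prior is conjugate to the Multinomial likelihood: each posterior αⱼ = prior αⱼ + observed count nⱼ.
Posterior concentration: (36.0, 12.0, 34.0), total = 82.0.
Joint mode component: (α_{C}−1)/(Σα−K) = 33.0/79.0 = 0.4177.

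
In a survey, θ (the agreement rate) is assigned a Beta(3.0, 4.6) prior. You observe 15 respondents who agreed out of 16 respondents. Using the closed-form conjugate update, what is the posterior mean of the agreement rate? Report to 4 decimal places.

The Beta prior is conjugate to a Binomial/Bernoulli likelihood; the update adds successes to α and failures to β.
Posterior: Beta(α+k, β+n−k) = Beta(3.0+15, 4.6+1) = Beta(18.0, 5.6).
Posterior mean = α/(α+β) = 18.0/23.6 = 0.7627.

0.7627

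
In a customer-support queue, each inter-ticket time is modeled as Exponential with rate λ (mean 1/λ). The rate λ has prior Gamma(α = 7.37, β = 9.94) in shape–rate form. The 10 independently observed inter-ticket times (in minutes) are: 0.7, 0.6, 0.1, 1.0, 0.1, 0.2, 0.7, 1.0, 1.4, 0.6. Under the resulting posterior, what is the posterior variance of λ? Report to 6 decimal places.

With a Gamma(shape α, rate β) prior on the exponential rate λ, the posterior after n observations with total T = Σxᵢ is Gamma(α+n, β+T).
Sum of observations T = 6.4 minutes; n = 10.
Posterior: Gamma(7.37+10, 9.94+6.4) = Gamma(17.37, 16.34).
Var = α/β² = 0.065057.

0.065057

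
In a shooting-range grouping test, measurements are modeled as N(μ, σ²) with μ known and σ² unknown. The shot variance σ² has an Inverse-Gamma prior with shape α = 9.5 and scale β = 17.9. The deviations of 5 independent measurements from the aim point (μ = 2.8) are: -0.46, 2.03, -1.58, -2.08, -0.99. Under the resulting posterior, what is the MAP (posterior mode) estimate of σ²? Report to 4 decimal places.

With known mean μ and an Inverse-Gamma(α, β) prior on σ², the Normal likelihood is conjugate: posterior is Inv-Gamma(α + n/2, β + Σ(xᵢ−μ)²/2).
Σ(xᵢ−μ)² = (-0.46)² + (2.03)² + (-1.58)² + (-2.08)² + (-0.99)² = 12.1354.
Posterior: Inv-Gamma(9.5 + 5/2, 17.9 + 12.1354/2) = Inv-Gamma(12.00, 23.96770).
Mode = β/(α+1) = 23.96770/13.00 = 1.8437.

1.8437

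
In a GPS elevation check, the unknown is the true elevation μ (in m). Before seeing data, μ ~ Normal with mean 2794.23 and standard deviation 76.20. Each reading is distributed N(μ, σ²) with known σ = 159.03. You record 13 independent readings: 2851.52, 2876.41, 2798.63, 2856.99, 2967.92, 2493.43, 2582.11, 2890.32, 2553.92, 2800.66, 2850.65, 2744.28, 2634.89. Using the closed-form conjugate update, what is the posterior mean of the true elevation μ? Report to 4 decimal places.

2769.8425

For Normal data with known variance σ², a Normal(μ₀, σ₀²) prior on μ is conjugate. Posterior precision = 1/σ₀² + n/σ²; posterior mean is the precision-weighted average of μ₀ and x̄.
Σxᵢ = 2851.52 + 2876.41 + 2798.63 + 2856.99 + 2967.92 + 2493.43 + 2582.11 + 2890.32 + 2553.92 + 2800.66 + 2850.65 + 2744.28 + 2634.89 = 35901.73, so n·x̄ = 35901.73.
σ₀² = 76.20² = 5806.44, σ² = 159.03² = 25290.5409; σ² + n·σ₀² = 25290.5409 + 13·5806.44 = 100774.2609.
Posterior mean = (μ₀/σ₀² + n·x̄/σ²)/(1/σ₀² + n/σ²) = (σ²·μ₀ + σ₀²·n·x̄)/(σ² + n·σ₀²) = (25290.5409·2794.23 + 5806.44·35901.73)/100774.2609 = 279128829.240207/100774.2609 = 2769.8425.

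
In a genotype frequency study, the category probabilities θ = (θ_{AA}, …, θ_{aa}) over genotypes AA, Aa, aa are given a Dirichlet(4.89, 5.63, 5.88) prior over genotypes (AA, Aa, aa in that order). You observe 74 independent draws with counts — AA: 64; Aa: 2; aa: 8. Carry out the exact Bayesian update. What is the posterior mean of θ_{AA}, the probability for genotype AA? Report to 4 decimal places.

0.7621

The Dirichlet prior is conjugate to the Multinomial likelihood: each posterior αⱼ = prior αⱼ + observed count nⱼ.
Posterior concentration: (68.89, 7.63, 13.88), total = 90.40.
E[θ_{AA}|data] = α_{AA}/Σα = 68.89/90.40 = 0.7621.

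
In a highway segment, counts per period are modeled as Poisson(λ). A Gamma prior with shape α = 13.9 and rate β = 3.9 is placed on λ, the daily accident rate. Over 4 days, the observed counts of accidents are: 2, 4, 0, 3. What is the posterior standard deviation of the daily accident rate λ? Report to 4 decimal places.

0.6057

With a Gamma(shape α, rate β) prior, the Poisson likelihood is conjugate: the posterior is Gamma(α + ΣXᵢ, β + n).
Sum of counts S = 9 over n = 4 days.
Posterior: Gamma(α+S, β+n) = Gamma(13.9+9, 3.9+4) = Gamma(22.9, 7.9).
SD = √α/β = √22.9/7.9 = 0.6057.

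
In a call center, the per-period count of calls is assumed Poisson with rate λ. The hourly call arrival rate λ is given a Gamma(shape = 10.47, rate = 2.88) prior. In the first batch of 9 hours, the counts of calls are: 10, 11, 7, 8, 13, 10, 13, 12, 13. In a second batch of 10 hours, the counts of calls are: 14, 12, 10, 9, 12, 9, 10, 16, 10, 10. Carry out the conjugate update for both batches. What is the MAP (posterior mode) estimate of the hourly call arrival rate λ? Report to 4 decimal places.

9.9849

With a Gamma(shape α, rate β) prior, the Poisson likelihood is conjugate: the posterior is Gamma(α + ΣXᵢ, β + n).
Batch 1: sum of counts S = 97 over n = 9 hours.
After batch 1: Gamma(α+S, β+n) = Gamma(10.47+97, 2.88+9) = Gamma(107.47, 11.88).
Batch 2: sum of counts S = 112 over n = 10 hours.
After batch 2: Gamma(α+S, β+n) = Gamma(107.47+112, 11.88+10) = Gamma(219.47, 21.88).
Mode of Gamma(α,β) for α≥1 is (α−1)/β = 218.47/21.88 = 9.9849.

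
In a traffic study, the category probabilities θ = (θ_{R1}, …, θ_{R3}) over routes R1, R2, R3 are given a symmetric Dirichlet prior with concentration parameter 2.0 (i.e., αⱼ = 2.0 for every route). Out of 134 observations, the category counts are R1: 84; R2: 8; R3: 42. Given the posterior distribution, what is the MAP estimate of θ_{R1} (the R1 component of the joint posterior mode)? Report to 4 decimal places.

0.6204

The Dirichlet prior is conjugate to the Multinomial likelihood: each posterior αⱼ = prior αⱼ + observed count nⱼ.
Posterior concentration: (86.0, 10.0, 44.0), total = 140.0.
Joint mode component: (α_{R1}−1)/(Σα−K) = 85.0/137.0 = 0.6204.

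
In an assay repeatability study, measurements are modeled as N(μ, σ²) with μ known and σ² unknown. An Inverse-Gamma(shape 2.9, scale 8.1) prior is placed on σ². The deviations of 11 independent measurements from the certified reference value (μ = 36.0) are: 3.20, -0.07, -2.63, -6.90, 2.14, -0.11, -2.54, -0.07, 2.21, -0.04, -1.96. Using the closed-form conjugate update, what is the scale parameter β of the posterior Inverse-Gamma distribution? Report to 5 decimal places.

50.37365

With known mean μ and an Inverse-Gamma(α, β) prior on σ², the Normal likelihood is conjugate: posterior is Inv-Gamma(α + n/2, β + Σ(xᵢ−μ)²/2).
Σ(xᵢ−μ)² = (3.20)² + (-0.07)² + (-2.63)² + (-6.90)² + (2.14)² + (-0.11)² + (-2.54)² + (-0.07)² + (2.21)² + (-0.04)² + (-1.96)² = 84.5473.
Posterior: Inv-Gamma(2.9 + 11/2, 8.1 + 84.5473/2) = Inv-Gamma(8.40, 50.37365).
Posterior β = 50.37365.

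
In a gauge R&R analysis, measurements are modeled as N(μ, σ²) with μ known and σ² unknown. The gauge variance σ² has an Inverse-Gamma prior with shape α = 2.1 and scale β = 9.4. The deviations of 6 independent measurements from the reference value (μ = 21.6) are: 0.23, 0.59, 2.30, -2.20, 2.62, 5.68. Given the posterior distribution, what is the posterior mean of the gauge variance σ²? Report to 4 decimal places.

8.3485

With known mean μ and an Inverse-Gamma(α, β) prior on σ², the Normal likelihood is conjugate: posterior is Inv-Gamma(α + n/2, β + Σ(xᵢ−μ)²/2).
Σ(xᵢ−μ)² = (0.23)² + (0.59)² + (2.30)² + (-2.20)² + (2.62)² + (5.68)² = 49.6578.
Posterior: Inv-Gamma(2.1 + 6/2, 9.4 + 49.6578/2) = Inv-Gamma(5.10, 34.22890).
E[σ²|data] = β/(α−1) = 34.22890/4.10 = 8.3485.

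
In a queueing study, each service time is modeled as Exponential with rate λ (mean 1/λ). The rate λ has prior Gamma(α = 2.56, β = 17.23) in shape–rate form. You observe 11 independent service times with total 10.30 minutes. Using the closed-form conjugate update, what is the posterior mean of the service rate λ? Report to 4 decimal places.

With a Gamma(shape α, rate β) prior on the exponential rate λ, the posterior after n observations with total T = Σxᵢ is Gamma(α+n, β+T).
Posterior: Gamma(2.56+11, 17.23+10.30) = Gamma(13.56, 27.53).
Posterior mean of λ = α/β = 13.56/27.53 = 0.4926.

0.4926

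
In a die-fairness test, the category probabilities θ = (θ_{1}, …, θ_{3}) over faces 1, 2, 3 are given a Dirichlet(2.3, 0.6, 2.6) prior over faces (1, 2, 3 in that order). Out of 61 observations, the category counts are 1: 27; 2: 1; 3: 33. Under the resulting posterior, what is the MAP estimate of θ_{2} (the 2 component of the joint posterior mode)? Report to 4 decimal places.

The Dirichlet prior is conjugate to the Multinomial likelihood: each posterior αⱼ = prior αⱼ + observed count nⱼ.
Posterior concentration: (29.3, 1.6, 35.6), total = 66.5.
Joint mode component: (α_{2}−1)/(Σα−K) = 0.6/63.5 = 0.0094.

0.0094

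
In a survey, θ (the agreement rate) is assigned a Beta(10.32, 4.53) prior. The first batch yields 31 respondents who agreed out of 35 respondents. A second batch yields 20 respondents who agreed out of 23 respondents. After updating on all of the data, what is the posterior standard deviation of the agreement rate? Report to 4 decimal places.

0.0425

The Beta prior is conjugate to a Binomial/Bernoulli likelihood; the update adds successes to α and failures to β.
After batch 1: Beta(10.32+31, 4.53+4) = Beta(41.32, 8.53).
After batch 2: Beta(41.32+20, 8.53+3) = Beta(61.32, 11.53).
Var = αβ/((α+β)²(α+β+1)) = 61.32·11.53/(72.85²·73.85) = 0.00180394; SD = √0.00180394 = 0.0425.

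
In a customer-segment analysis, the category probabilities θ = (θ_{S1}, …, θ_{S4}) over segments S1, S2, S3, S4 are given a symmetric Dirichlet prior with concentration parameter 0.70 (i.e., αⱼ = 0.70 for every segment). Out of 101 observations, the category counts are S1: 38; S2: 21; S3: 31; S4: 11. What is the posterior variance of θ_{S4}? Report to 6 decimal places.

The Dirichlet prior is conjugate to the Multinomial likelihood: each posterior αⱼ = prior αⱼ + observed count nⱼ.
Posterior concentration: (38.70, 21.70, 31.70, 11.70), total = 103.80.
Var[θ_j] = α_j(Σα−α_j)/((Σα)²(Σα+1)) = 11.70·92.10/(103.80²·104.80) = 0.000954.

0.000954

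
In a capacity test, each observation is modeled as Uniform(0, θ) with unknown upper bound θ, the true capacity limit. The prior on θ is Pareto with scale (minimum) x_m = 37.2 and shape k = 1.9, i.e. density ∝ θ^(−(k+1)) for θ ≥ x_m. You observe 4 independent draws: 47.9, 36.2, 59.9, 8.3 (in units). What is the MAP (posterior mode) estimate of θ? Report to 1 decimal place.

59.9

A Pareto(scale x_m, shape k) prior on the upper bound θ of Uniform(0, θ) is conjugate: posterior is Pareto(max(x_m, max xᵢ), k + n).
Sample maximum = 59.9; prior scale x_m = 37.2 → posterior scale = max = 59.9.
Posterior shape = 1.9 + 4 = 5.9.
The Pareto density is decreasing on [x_m, ∞), so the mode is x_m = 59.9.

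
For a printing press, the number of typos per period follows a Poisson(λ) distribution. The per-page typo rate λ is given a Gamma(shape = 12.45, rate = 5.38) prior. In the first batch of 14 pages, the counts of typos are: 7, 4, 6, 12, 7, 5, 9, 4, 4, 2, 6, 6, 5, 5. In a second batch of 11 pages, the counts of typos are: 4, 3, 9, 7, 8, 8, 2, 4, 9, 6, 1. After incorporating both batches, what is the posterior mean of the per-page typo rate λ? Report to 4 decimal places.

5.1169

With a Gamma(shape α, rate β) prior, the Poisson likelihood is conjugate: the posterior is Gamma(α + ΣXᵢ, β + n).
Batch 1: sum of counts S = 82 over n = 14 pages.
After batch 1: Gamma(α+S, β+n) = Gamma(12.45+82, 5.38+14) = Gamma(94.45, 19.38).
Batch 2: sum of counts S = 61 over n = 11 pages.
After batch 2: Gamma(α+S, β+n) = Gamma(94.45+61, 19.38+11) = Gamma(155.45, 30.38).
Posterior mean = α/β = 155.45/30.38 = 5.1169.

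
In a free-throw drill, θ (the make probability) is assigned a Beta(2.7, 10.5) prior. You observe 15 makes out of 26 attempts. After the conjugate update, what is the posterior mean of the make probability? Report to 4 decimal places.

0.4515

The Beta prior is conjugate to a Binomial/Bernoulli likelihood; the update adds successes to α and failures to β.
Posterior: Beta(α+k, β+n−k) = Beta(2.7+15, 10.5+11) = Beta(17.7, 21.5).
Posterior mean = α/(α+β) = 17.7/39.2 = 0.4515.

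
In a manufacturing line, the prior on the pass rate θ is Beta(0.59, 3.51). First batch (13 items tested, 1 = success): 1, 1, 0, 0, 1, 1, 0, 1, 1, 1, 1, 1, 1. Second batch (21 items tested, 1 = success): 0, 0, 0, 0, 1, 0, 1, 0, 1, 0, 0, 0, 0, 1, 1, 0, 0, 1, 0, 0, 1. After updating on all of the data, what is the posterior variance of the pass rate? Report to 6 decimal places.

The Beta prior is conjugate to a Binomial/Bernoulli likelihood; the update adds successes to α and failures to β.
After batch 1: Beta(0.59+10, 3.51+3) = Beta(10.59, 6.51).
After batch 2: Beta(10.59+7, 6.51+14) = Beta(17.59, 20.51).
Var = αβ/((α+β)²(α+β+1)) = 17.59·20.51/(38.10²·39.10) = 0.006356.

0.006356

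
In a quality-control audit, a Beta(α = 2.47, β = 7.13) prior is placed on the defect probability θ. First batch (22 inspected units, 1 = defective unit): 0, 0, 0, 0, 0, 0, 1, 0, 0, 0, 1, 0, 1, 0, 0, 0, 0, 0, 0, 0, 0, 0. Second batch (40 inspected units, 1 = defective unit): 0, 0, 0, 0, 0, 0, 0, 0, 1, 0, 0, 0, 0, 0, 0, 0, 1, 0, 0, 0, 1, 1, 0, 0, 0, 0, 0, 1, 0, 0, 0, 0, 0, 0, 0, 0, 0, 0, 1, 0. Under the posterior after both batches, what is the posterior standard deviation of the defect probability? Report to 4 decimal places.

0.0430

The Beta prior is conjugate to a Binomial/Bernoulli likelihood; the update adds successes to α and failures to β.
After batch 1: Beta(2.47+3, 7.13+19) = Beta(5.47, 26.13).
After batch 2: Beta(5.47+6, 26.13+34) = Beta(11.47, 60.13).
Var = αβ/((α+β)²(α+β+1)) = 11.47·60.13/(71.60²·72.60) = 0.00185307; SD = √0.00185307 = 0.0430.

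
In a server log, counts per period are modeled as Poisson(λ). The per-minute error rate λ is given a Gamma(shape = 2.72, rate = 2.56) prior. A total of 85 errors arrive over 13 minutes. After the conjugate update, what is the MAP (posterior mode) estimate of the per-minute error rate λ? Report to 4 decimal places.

With a Gamma(shape α, rate β) prior, the Poisson likelihood is conjugate: the posterior is Gamma(α + ΣXᵢ, β + n).
Posterior: Gamma(α+S, β+n) = Gamma(2.72+85, 2.56+13) = Gamma(87.72, 15.56).
Mode of Gamma(α,β) for α≥1 is (α−1)/β = 86.72/15.56 = 5.5733.

5.5733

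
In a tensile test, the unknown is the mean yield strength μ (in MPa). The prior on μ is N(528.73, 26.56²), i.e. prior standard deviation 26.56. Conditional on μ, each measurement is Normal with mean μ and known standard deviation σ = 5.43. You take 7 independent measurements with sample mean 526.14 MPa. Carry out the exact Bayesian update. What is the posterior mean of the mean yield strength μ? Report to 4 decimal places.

526.1554

For Normal data with known variance σ², a Normal(μ₀, σ₀²) prior on μ is conjugate. Posterior precision = 1/σ₀² + n/σ²; posterior mean is the precision-weighted average of μ₀ and x̄.
n·x̄ = 7·526.14 = 3682.98.
σ₀² = 26.56² = 705.4336, σ² = 5.43² = 29.4849; σ² + n·σ₀² = 29.4849 + 7·705.4336 = 4967.5201.
Posterior mean = (μ₀/σ₀² + n·x̄/σ²)/(1/σ₀² + n/σ²) = (σ²·μ₀ + σ₀²·n·x̄)/(σ² + n·σ₀²) = (29.4849·528.73 + 705.4336·3682.98)/4967.5201 = 2613687.391305/4967.5201 = 526.1554.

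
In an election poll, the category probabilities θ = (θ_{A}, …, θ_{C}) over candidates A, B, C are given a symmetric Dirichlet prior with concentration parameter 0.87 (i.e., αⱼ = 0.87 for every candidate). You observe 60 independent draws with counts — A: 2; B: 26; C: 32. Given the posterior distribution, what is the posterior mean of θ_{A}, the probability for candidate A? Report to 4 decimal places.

0.0458

The Dirichlet prior is conjugate to the Multinomial likelihood: each posterior αⱼ = prior αⱼ + observed count nⱼ.
Posterior concentration: (2.87, 26.87, 32.87), total = 62.61.
E[θ_{A}|data] = α_{A}/Σα = 2.87/62.61 = 0.0458.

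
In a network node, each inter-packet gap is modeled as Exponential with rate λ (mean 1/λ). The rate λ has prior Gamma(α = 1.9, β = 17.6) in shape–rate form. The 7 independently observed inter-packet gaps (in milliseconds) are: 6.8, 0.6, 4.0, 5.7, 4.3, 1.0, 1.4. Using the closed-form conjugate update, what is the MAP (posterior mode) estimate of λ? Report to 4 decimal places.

0.1908

With a Gamma(shape α, rate β) prior on the exponential rate λ, the posterior after n observations with total T = Σxᵢ is Gamma(α+n, β+T).
Sum of observations T = 23.8 milliseconds; n = 7.
Posterior: Gamma(1.9+7, 17.6+23.8) = Gamma(8.9, 41.4).
Mode = (α−1)/β = 0.1908.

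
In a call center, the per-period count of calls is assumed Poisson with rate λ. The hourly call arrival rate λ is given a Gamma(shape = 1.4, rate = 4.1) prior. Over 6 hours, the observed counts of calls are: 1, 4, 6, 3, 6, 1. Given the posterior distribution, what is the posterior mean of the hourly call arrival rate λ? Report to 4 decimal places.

With a Gamma(shape α, rate β) prior, the Poisson likelihood is conjugate: the posterior is Gamma(α + ΣXᵢ, β + n).
Sum of counts S = 21 over n = 6 hours.
Posterior: Gamma(α+S, β+n) = Gamma(1.4+21, 4.1+6) = Gamma(22.4, 10.1).
Posterior mean = α/β = 22.4/10.1 = 2.2178.

2.2178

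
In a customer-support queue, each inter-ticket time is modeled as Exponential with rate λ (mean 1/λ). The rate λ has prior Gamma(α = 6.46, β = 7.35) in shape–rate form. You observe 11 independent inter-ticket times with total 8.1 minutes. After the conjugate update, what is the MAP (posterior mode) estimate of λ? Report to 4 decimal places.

With a Gamma(shape α, rate β) prior on the exponential rate λ, the posterior after n observations with total T = Σxᵢ is Gamma(α+n, β+T).
Posterior: Gamma(6.46+11, 7.35+8.1) = Gamma(17.46, 15.45).
Mode = (α−1)/β = 1.0654.

1.0654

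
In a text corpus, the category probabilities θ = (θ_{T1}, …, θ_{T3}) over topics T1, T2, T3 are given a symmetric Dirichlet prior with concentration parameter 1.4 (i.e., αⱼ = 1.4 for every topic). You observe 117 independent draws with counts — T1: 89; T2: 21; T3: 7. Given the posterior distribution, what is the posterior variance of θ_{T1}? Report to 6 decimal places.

0.001551

The Dirichlet prior is conjugate to the Multinomial likelihood: each posterior αⱼ = prior αⱼ + observed count nⱼ.
Posterior concentration: (90.4, 22.4, 8.4), total = 121.2.
Var[θ_j] = α_j(Σα−α_j)/((Σα)²(Σα+1)) = 90.4·30.8/(121.2²·122.2) = 0.001551.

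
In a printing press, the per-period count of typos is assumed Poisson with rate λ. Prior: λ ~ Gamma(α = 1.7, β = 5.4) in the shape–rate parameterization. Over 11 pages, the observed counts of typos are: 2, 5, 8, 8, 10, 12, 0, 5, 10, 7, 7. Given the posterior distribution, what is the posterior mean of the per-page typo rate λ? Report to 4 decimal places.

With a Gamma(shape α, rate β) prior, the Poisson likelihood is conjugate: the posterior is Gamma(α + ΣXᵢ, β + n).
Sum of counts S = 74 over n = 11 pages.
Posterior: Gamma(α+S, β+n) = Gamma(1.7+74, 5.4+11) = Gamma(75.7, 16.4).
Posterior mean = α/β = 75.7/16.4 = 4.6159.

4.6159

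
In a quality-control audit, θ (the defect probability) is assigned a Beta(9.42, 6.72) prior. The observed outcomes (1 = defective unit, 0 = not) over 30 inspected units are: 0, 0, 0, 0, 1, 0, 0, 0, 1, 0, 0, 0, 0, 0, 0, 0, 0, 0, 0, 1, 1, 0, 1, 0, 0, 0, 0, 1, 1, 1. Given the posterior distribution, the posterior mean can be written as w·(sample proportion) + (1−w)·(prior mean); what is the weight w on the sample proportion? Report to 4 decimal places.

The Beta prior is conjugate to a Binomial/Bernoulli likelihood; the update adds successes to α and failures to β.
Posterior mean = (α₀+k)/(α₀+β₀+n) = [n/(α₀+β₀+n)]·(k/n) + [(α₀+β₀)/(α₀+β₀+n)]·α₀/(α₀+β₀), so only n and the prior enter the weight.
The weight on the data is w = n/(α₀+β₀+n) = 30/(9.42+6.72+30) = 30/46.14 = 0.6502.

0.6502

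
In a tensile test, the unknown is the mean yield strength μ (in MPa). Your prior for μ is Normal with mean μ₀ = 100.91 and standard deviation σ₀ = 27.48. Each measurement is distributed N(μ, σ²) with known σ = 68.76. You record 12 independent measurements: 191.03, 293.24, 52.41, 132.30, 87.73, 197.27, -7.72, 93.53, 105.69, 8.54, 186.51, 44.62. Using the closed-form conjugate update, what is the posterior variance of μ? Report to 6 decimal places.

For Normal data with known variance σ², a Normal(μ₀, σ₀²) prior on μ is conjugate. Posterior precision = 1/σ₀² + n/σ²; posterior mean is the precision-weighted average of μ₀ and x̄.
σ₀² = 27.48² = 755.1504, σ² = 68.76² = 4727.9376; σ² + n·σ₀² = 4727.9376 + 12·755.1504 = 13789.7424.
Posterior precision = 1/σ₀² + n/σ² = 1/755.1504 + 12/4727.9376 = (σ² + n·σ₀²)/(σ₀²σ²) = 13789.7424/(755.1504·4727.9376); posterior variance σₙ² = σ₀²σ²/(σ² + n·σ₀²) = 755.1504·4727.9376/13789.7424 = 258.910128.

258.910128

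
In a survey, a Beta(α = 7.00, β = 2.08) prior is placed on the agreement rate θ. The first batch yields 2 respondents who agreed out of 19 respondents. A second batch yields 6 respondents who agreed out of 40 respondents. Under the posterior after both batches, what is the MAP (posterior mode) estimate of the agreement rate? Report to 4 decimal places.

0.2119

The Beta prior is conjugate to a Binomial/Bernoulli likelihood; the update adds successes to α and failures to β.
After batch 1: Beta(7.00+2, 2.08+17) = Beta(9.00, 19.08).
After batch 2: Beta(9.00+6, 19.08+34) = Beta(15.00, 53.08).
Mode of Beta(a,b) for a,b>1 is (a−1)/(a+b−2) = 14.00/66.08 = 0.2119.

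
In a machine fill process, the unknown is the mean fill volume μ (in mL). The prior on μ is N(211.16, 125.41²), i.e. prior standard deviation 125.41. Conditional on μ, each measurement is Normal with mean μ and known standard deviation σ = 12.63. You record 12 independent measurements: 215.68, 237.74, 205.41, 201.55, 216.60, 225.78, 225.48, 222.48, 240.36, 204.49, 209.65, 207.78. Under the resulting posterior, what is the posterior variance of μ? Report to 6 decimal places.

13.281849

For Normal data with known variance σ², a Normal(μ₀, σ₀²) prior on μ is conjugate. Posterior precision = 1/σ₀² + n/σ²; posterior mean is the precision-weighted average of μ₀ and x̄.
σ₀² = 125.41² = 15727.6681, σ² = 12.63² = 159.5169; σ² + n·σ₀² = 159.5169 + 12·15727.6681 = 188891.5341.
Posterior precision = 1/σ₀² + n/σ² = 1/15727.6681 + 12/159.5169 = (σ² + n·σ₀²)/(σ₀²σ²) = 188891.5341/(15727.6681·159.5169); posterior variance σₙ² = σ₀²σ²/(σ² + n·σ₀²) = 15727.6681·159.5169/188891.5341 = 13.281849.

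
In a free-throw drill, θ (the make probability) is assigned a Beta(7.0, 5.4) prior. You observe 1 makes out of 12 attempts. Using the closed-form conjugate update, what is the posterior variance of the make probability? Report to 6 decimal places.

0.008676

The Beta prior is conjugate to a Binomial/Bernoulli likelihood; the update adds successes to α and failures to β.
Posterior: Beta(α+k, β+n−k) = Beta(7.0+1, 5.4+11) = Beta(8.0, 16.4).
Var = αβ/((α+β)²(α+β+1)) = 8.0·16.4/(24.4²·25.4) = 0.008676.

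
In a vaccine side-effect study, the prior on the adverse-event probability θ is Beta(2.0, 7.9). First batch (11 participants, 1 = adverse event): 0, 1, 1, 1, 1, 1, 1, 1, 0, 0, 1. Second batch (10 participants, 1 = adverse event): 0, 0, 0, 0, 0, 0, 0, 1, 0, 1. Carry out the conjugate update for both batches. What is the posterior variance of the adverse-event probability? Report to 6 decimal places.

The Beta prior is conjugate to a Binomial/Bernoulli likelihood; the update adds successes to α and failures to β.
After batch 1: Beta(2.0+8, 7.9+3) = Beta(10.0, 10.9).
After batch 2: Beta(10.0+2, 10.9+8) = Beta(12.0, 18.9).
Var = αβ/((α+β)²(α+β+1)) = 12.0·18.9/(30.9²·31.9) = 0.007446.

0.007446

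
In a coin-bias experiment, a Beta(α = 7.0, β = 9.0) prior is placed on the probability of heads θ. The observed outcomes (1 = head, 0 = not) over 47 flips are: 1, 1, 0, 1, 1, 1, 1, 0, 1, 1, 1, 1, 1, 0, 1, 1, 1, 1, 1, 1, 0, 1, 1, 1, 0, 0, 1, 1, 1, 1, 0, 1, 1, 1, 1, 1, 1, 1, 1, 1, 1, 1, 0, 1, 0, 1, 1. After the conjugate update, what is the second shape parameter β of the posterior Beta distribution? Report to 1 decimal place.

18.0

The Beta prior is conjugate to a Binomial/Bernoulli likelihood; the update adds successes to α and failures to β.
Posterior: Beta(α+k, β+n−k) = Beta(7.0+38, 9.0+9) = Beta(45.0, 18.0).
Posterior β = 18.0.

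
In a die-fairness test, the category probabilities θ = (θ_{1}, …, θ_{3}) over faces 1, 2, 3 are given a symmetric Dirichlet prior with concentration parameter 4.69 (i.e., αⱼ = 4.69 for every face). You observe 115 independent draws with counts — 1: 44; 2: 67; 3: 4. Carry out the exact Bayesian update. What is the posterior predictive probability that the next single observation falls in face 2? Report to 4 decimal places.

0.5554

The Dirichlet prior is conjugate to the Multinomial likelihood: each posterior αⱼ = prior αⱼ + observed count nⱼ.
Posterior concentration: (48.69, 71.69, 8.69), total = 129.07.
P(next = 2 | data) = α_{2}/Σα = 0.5554.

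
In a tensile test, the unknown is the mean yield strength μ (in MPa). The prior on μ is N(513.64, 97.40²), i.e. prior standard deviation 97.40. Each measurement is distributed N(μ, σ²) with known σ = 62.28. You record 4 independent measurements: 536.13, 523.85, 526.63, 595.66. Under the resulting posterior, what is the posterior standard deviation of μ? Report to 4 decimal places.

29.6610

For Normal data with known variance σ², a Normal(μ₀, σ₀²) prior on μ is conjugate. Posterior precision = 1/σ₀² + n/σ²; posterior mean is the precision-weighted average of μ₀ and x̄.
σ₀² = 97.40² = 9486.76, σ² = 62.28² = 3878.7984; σ² + n·σ₀² = 3878.7984 + 4·9486.76 = 41825.8384.
Posterior precision = 1/σ₀² + n/σ² = 1/9486.76 + 4/3878.7984 = (σ² + n·σ₀²)/(σ₀²σ²) = 41825.8384/(9486.76·3878.7984); posterior variance σₙ² = σ₀²σ²/(σ² + n·σ₀²) = 9486.76·3878.7984/41825.8384 = 879.772670.
Posterior SD = √σₙ² = √(9486.76·3878.7984/41825.8384) = 29.6610.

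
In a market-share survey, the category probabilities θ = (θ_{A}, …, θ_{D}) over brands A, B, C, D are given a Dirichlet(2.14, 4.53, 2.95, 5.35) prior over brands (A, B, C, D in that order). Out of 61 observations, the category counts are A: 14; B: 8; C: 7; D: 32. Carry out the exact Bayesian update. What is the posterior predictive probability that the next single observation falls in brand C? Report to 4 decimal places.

0.1310

The Dirichlet prior is conjugate to the Multinomial likelihood: each posterior αⱼ = prior αⱼ + observed count nⱼ.
Posterior concentration: (16.14, 12.53, 9.95, 37.35), total = 75.97.
P(next = C | data) = α_{C}/Σα = 0.1310.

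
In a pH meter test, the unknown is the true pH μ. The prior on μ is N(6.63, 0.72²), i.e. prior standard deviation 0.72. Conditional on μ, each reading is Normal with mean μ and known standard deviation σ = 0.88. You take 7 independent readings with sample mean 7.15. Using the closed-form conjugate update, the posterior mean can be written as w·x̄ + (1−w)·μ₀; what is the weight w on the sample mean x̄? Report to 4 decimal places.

0.8241

For Normal data with known variance σ², a Normal(μ₀, σ₀²) prior on μ is conjugate. Posterior precision = 1/σ₀² + n/σ²; posterior mean is the precision-weighted average of μ₀ and x̄.
σ₀² = 0.72² = 0.5184, σ² = 0.88² = 0.7744. Prior precision 1/σ₀² = 1/0.5184; data precision n/σ² = 7/0.7744.
w = (n/σ²)/(1/σ₀² + n/σ²) = n·σ₀²/(σ² + n·σ₀²) = 7·0.5184/(0.7744 + 7·0.5184) = 3.6288/4.4032 = 0.8241.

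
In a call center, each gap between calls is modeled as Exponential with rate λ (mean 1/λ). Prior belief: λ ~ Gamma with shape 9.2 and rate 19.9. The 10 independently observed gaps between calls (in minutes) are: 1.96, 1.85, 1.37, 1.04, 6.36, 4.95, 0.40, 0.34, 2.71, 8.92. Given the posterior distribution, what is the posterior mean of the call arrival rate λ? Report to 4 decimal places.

With a Gamma(shape α, rate β) prior on the exponential rate λ, the posterior after n observations with total T = Σxᵢ is Gamma(α+n, β+T).
Sum of observations T = 29.90 minutes; n = 10.
Posterior: Gamma(9.2+10, 19.9+29.90) = Gamma(19.2, 49.80).
Posterior mean of λ = α/β = 19.2/49.80 = 0.3855.

0.3855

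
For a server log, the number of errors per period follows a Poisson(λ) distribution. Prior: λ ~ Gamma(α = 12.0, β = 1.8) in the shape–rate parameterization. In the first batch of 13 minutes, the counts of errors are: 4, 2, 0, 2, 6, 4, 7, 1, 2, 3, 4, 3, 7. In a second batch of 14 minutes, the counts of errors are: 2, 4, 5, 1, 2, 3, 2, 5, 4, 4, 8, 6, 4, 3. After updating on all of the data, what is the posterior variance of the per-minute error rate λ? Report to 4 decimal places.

With a Gamma(shape α, rate β) prior, the Poisson likelihood is conjugate: the posterior is Gamma(α + ΣXᵢ, β + n).
Batch 1: sum of counts S = 45 over n = 13 minutes.
After batch 1: Gamma(α+S, β+n) = Gamma(12.0+45, 1.8+13) = Gamma(57.0, 14.8).
Batch 2: sum of counts S = 53 over n = 14 minutes.
After batch 2: Gamma(α+S, β+n) = Gamma(57.0+53, 14.8+14) = Gamma(110.0, 28.8).
Var = α/β² = 110.0/28.8² = 0.1326.

0.1326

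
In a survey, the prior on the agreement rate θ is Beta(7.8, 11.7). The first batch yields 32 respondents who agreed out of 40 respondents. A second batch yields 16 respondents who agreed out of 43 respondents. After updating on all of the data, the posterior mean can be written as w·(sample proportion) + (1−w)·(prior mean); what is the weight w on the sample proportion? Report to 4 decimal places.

The Beta prior is conjugate to a Binomial/Bernoulli likelihood; the update adds successes to α and failures to β.
Total number of respondents: n = 40 + 43 = 83.
Posterior mean = (α₀+k)/(α₀+β₀+n) = [n/(α₀+β₀+n)]·(k/n) + [(α₀+β₀)/(α₀+β₀+n)]·α₀/(α₀+β₀), so only n and the prior enter the weight.
The weight on the data is w = n/(α₀+β₀+n) = 83/(7.8+11.7+83) = 83/102.5 = 0.8098.

0.8098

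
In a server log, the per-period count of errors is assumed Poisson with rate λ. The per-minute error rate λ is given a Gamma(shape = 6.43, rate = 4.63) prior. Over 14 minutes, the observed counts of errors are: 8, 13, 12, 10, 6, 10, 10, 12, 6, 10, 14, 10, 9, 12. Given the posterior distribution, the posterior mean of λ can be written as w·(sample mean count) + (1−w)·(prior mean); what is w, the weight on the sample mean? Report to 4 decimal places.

0.7515

With a Gamma(shape α, rate β) prior, the Poisson likelihood is conjugate: the posterior is Gamma(α + ΣXᵢ, β + n).
Posterior mean = (α₀+S)/(β₀+n) = [n/(β₀+n)]·(S/n) + [β₀/(β₀+n)]·(α₀/β₀), so only n and β₀ enter the weight.
Weight on data w = n/(β₀+n) = 14/(4.63+14) = 14/18.63 = 0.7515.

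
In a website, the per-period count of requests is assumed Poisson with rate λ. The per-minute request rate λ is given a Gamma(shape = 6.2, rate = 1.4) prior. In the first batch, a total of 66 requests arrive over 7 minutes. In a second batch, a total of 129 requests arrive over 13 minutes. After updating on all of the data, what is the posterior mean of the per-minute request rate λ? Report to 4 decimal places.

9.4019

With a Gamma(shape α, rate β) prior, the Poisson likelihood is conjugate: the posterior is Gamma(α + ΣXᵢ, β + n).
After batch 1: Gamma(α+S, β+n) = Gamma(6.2+66, 1.4+7) = Gamma(72.2, 8.4).
After batch 2: Gamma(α+S, β+n) = Gamma(72.2+129, 8.4+13) = Gamma(201.2, 21.4).
Posterior mean = α/β = 201.2/21.4 = 9.4019.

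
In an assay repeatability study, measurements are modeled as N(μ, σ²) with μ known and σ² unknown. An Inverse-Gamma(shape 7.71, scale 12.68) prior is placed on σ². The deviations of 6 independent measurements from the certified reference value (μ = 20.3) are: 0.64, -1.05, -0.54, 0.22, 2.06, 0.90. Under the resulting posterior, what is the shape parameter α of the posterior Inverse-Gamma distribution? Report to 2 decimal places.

With known mean μ and an Inverse-Gamma(α, β) prior on σ², the Normal likelihood is conjugate: posterior is Inv-Gamma(α + n/2, β + Σ(xᵢ−μ)²/2).
Σ(xᵢ−μ)² = (0.64)² + (-1.05)² + (-0.54)² + (0.22)² + (2.06)² + (0.90)² = 6.9057.
Posterior: Inv-Gamma(7.71 + 6/2, 12.68 + 6.9057/2) = Inv-Gamma(10.71, 16.13285).
Posterior α = 10.71.

10.71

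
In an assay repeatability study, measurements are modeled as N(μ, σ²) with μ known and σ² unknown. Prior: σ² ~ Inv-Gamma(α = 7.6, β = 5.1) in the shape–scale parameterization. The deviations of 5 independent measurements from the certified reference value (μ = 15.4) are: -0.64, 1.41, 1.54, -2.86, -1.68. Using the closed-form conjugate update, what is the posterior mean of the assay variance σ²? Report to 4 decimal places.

With known mean μ and an Inverse-Gamma(α, β) prior on σ², the Normal likelihood is conjugate: posterior is Inv-Gamma(α + n/2, β + Σ(xᵢ−μ)²/2).
Σ(xᵢ−μ)² = (-0.64)² + (1.41)² + (1.54)² + (-2.86)² + (-1.68)² = 15.7713.
Posterior: Inv-Gamma(7.6 + 5/2, 5.1 + 15.7713/2) = Inv-Gamma(10.10, 12.98565).
E[σ²|data] = β/(α−1) = 12.98565/9.10 = 1.4270.

1.4270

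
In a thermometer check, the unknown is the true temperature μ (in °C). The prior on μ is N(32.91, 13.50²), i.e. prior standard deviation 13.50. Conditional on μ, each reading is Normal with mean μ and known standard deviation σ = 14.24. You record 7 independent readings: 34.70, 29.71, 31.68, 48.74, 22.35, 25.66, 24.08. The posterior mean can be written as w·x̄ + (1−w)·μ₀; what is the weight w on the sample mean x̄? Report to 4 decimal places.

0.8629

For Normal data with known variance σ², a Normal(μ₀, σ₀²) prior on μ is conjugate. Posterior precision = 1/σ₀² + n/σ²; posterior mean is the precision-weighted average of μ₀ and x̄.
σ₀² = 13.50² = 182.25, σ² = 14.24² = 202.7776. Prior precision 1/σ₀² = 1/182.25; data precision n/σ² = 7/202.7776.
w = (n/σ²)/(1/σ₀² + n/σ²) = n·σ₀²/(σ² + n·σ₀²) = 7·182.25/(202.7776 + 7·182.25) = 1275.75/1478.5276 = 0.8629.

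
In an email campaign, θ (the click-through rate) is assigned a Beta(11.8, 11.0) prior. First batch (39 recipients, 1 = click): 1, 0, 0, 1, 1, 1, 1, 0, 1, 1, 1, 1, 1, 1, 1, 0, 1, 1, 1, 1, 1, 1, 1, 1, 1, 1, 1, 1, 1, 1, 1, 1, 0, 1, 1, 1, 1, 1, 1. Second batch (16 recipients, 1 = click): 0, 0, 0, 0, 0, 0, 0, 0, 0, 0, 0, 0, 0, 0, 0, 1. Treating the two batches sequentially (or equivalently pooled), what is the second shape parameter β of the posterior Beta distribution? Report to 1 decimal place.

The Beta prior is conjugate to a Binomial/Bernoulli likelihood; the update adds successes to α and failures to β.
After batch 1: Beta(11.8+34, 11.0+5) = Beta(45.8, 16.0).
After batch 2: Beta(45.8+1, 16.0+15) = Beta(46.8, 31.0).
Posterior β = 31.0.

31.0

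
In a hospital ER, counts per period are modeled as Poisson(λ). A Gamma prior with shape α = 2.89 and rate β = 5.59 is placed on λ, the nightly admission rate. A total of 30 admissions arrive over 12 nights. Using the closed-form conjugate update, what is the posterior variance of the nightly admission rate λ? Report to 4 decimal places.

0.1063

With a Gamma(shape α, rate β) prior, the Poisson likelihood is conjugate: the posterior is Gamma(α + ΣXᵢ, β + n).
Posterior: Gamma(α+S, β+n) = Gamma(2.89+30, 5.59+12) = Gamma(32.89, 17.59).
Var = α/β² = 32.89/17.59² = 0.1063.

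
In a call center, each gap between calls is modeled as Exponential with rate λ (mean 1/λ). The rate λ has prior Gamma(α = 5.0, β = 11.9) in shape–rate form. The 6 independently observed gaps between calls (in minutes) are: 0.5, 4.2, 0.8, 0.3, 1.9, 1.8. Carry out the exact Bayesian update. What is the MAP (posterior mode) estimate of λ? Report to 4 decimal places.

With a Gamma(shape α, rate β) prior on the exponential rate λ, the posterior after n observations with total T = Σxᵢ is Gamma(α+n, β+T).
Sum of observations T = 9.5 minutes; n = 6.
Posterior: Gamma(5.0+6, 11.9+9.5) = Gamma(11.0, 21.4).
Mode = (α−1)/β = 0.4673.

0.4673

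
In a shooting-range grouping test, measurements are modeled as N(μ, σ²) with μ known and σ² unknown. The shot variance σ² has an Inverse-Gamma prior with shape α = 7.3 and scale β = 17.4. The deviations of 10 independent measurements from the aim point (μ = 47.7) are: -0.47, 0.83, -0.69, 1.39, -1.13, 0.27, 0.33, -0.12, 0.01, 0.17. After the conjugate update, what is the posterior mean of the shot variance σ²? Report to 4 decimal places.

1.7531

With known mean μ and an Inverse-Gamma(α, β) prior on σ², the Normal likelihood is conjugate: posterior is Inv-Gamma(α + n/2, β + Σ(xᵢ−μ)²/2).
Σ(xᵢ−μ)² = (-0.47)² + (0.83)² + (-0.69)² + (1.39)² + (-1.13)² + (0.27)² + (0.33)² + (-0.12)² + (0.01)² + (0.17)² = 4.8201.
Posterior: Inv-Gamma(7.3 + 10/2, 17.4 + 4.8201/2) = Inv-Gamma(12.30, 19.81005).
E[σ²|data] = β/(α−1) = 19.81005/11.30 = 1.7531.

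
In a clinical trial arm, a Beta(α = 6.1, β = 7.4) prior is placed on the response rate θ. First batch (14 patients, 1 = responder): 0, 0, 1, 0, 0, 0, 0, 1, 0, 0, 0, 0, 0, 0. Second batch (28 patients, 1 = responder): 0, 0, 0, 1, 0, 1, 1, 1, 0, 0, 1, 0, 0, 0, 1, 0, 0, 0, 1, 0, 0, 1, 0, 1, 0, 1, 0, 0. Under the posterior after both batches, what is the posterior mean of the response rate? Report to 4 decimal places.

The Beta prior is conjugate to a Binomial/Bernoulli likelihood; the update adds successes to α and failures to β.
After batch 1: Beta(6.1+2, 7.4+12) = Beta(8.1, 19.4).
After batch 2: Beta(8.1+10, 19.4+18) = Beta(18.1, 37.4).
Posterior mean = α/(α+β) = 18.1/55.5 = 0.3261.

0.3261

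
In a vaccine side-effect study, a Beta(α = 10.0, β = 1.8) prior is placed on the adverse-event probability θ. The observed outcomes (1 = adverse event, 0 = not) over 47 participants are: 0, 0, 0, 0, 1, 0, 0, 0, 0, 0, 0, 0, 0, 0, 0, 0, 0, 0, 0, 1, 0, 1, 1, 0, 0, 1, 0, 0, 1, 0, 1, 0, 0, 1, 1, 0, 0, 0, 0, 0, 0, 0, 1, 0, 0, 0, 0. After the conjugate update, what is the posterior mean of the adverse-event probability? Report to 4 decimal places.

0.3401

The Beta prior is conjugate to a Binomial/Bernoulli likelihood; the update adds successes to α and failures to β.
Posterior: Beta(α+k, β+n−k) = Beta(10.0+10, 1.8+37) = Beta(20.0, 38.8).
Posterior mean = α/(α+β) = 20.0/58.8 = 0.3401.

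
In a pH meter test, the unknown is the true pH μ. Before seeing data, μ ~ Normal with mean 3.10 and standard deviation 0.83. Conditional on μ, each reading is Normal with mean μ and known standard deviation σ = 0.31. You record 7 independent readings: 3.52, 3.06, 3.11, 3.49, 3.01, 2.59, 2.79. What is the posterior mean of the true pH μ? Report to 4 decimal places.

3.0818

For Normal data with known variance σ², a Normal(μ₀, σ₀²) prior on μ is conjugate. Posterior precision = 1/σ₀² + n/σ²; posterior mean is the precision-weighted average of μ₀ and x̄.
Σxᵢ = 3.52 + 3.06 + 3.11 + 3.49 + 3.01 + 2.59 + 2.79 = 21.57, so n·x̄ = 21.57.
σ₀² = 0.83² = 0.6889, σ² = 0.31² = 0.0961; σ² + n·σ₀² = 0.0961 + 7·0.6889 = 4.9184.
Posterior mean = (μ₀/σ₀² + n·x̄/σ²)/(1/σ₀² + n/σ²) = (σ²·μ₀ + σ₀²·n·x̄)/(σ² + n·σ₀²) = (0.0961·3.10 + 0.6889·21.57)/4.9184 = 15.157483/4.9184 = 3.0818.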